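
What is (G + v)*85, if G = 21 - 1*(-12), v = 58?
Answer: 7735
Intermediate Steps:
G = 33 (G = 21 + 12 = 33)
(G + v)*85 = (33 + 58)*85 = 91*85 = 7735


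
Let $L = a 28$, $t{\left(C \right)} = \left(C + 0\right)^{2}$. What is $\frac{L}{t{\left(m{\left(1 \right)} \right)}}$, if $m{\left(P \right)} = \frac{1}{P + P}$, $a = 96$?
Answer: $10752$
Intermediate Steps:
$m{\left(P \right)} = \frac{1}{2 P}$
$t{\left(C \right)} = C^{2}$
$L = 2688$ ($L = 96 \cdot 28 = 2688$)
$\frac{L}{t{\left(m{\left(1 \right)} \right)}} = \frac{2688}{\left(\frac{1}{2 \cdot 1}\right)^{2}} = \frac{2688}{\left(\frac{1}{2} \cdot 1\right)^{2}} = \frac{2688}{\left(\frac{1}{2}\right)^{2}} = 2688 \frac{1}{\frac{1}{4}} = 2688 \cdot 4 = 10752$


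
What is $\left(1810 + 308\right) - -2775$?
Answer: $4893$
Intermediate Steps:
$\left(1810 + 308\right) - -2775 = 2118 + 2775 = 4893$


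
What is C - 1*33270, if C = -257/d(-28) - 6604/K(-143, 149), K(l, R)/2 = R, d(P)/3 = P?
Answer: -416646395/12516 ≈ -33289.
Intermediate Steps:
d(P) = 3*P
K(l, R) = 2*R
C = -239075/12516 (C = -257/(3*(-28)) - 6604/(2*149) = -257/(-84) - 6604/298 = -257*(-1/84) - 6604*1/298 = 257/84 - 3302/149 = -239075/12516 ≈ -19.102)
C - 1*33270 = -239075/12516 - 1*33270 = -239075/12516 - 33270 = -416646395/12516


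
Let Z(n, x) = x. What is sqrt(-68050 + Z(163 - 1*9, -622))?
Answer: 8*I*sqrt(1073) ≈ 262.05*I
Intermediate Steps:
sqrt(-68050 + Z(163 - 1*9, -622)) = sqrt(-68050 - 622) = sqrt(-68672) = 8*I*sqrt(1073)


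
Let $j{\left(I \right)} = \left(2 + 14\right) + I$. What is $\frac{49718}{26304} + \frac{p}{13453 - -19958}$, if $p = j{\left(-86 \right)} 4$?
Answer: $\frac{13125103}{6974944} \approx 1.8818$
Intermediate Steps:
$j{\left(I \right)} = 16 + I$
$p = -280$ ($p = \left(16 - 86\right) 4 = \left(-70\right) 4 = -280$)
$\frac{49718}{26304} + \frac{p}{13453 - -19958} = \frac{49718}{26304} - \frac{280}{13453 - -19958} = 49718 \cdot \frac{1}{26304} - \frac{280}{13453 + 19958} = \frac{24859}{13152} - \frac{280}{33411} = \frac{24859}{13152} - \frac{40}{4773} = \frac{13125103}{6974944}$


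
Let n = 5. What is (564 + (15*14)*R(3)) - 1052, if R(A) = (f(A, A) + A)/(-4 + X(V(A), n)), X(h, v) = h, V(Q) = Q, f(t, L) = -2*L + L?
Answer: -488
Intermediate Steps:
f(t, L) = -L
R(A) = 0 (R(A) = (-A + A)/(-4 + A) = 0/(-4 + A) = 0)
(564 + (15*14)*R(3)) - 1052 = (564 + (15*14)*0) - 1052 = (564 + 210*0) - 1052 = (564 + 0) - 1052 = 564 - 1052 = -488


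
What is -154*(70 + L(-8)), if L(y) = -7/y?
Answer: -43659/4 ≈ -10915.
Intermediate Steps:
-154*(70 + L(-8)) = -154*(70 - 7/(-8)) = -154*(70 - 7*(-⅛)) = -154*(70 + 7/8) = -154*567/8 = -43659/4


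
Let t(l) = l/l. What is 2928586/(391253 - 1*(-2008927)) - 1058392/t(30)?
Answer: -1270164190987/1200090 ≈ -1.0584e+6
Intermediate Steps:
t(l) = 1
2928586/(391253 - 1*(-2008927)) - 1058392/t(30) = 2928586/(391253 - 1*(-2008927)) - 1058392/1 = 2928586/(391253 + 2008927) - 1058392*1 = 2928586/2400180 - 1058392 = 2928586*(1/2400180) - 1058392 = 1464293/1200090 - 1058392 = -1270164190987/1200090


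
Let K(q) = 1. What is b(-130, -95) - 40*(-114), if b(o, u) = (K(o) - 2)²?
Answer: 4561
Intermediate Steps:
b(o, u) = 1 (b(o, u) = (1 - 2)² = (-1)² = 1)
b(-130, -95) - 40*(-114) = 1 - 40*(-114) = 1 - 1*(-4560) = 1 + 4560 = 4561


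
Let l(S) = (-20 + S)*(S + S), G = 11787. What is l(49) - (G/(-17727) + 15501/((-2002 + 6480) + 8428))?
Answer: 72231482911/25420518 ≈ 2841.5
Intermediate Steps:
l(S) = 2*S*(-20 + S) (l(S) = (-20 + S)*(2*S) = 2*S*(-20 + S))
l(49) - (G/(-17727) + 15501/((-2002 + 6480) + 8428)) = 2*49*(-20 + 49) - (11787/(-17727) + 15501/((-2002 + 6480) + 8428)) = 2*49*29 - (11787*(-1/17727) + 15501/(4478 + 8428)) = 2842 - (-3929/5909 + 15501/12906) = 2842 - (-3929/5909 + 15501*(1/12906)) = 2842 - (-3929/5909 + 5167/4302) = 2842 - 1*13629245/25420518 = 2842 - 13629245/25420518 = 72231482911/25420518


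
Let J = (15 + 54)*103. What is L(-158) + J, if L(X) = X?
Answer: 6949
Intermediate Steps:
J = 7107 (J = 69*103 = 7107)
L(-158) + J = -158 + 7107 = 6949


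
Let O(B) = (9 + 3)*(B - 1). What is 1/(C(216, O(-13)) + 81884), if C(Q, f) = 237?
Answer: 1/82121 ≈ 1.2177e-5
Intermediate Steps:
O(B) = -12 + 12*B (O(B) = 12*(-1 + B) = -12 + 12*B)
1/(C(216, O(-13)) + 81884) = 1/(237 + 81884) = 1/82121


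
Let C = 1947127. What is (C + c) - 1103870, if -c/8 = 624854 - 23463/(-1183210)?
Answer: -2458459041727/591605 ≈ -4.1556e+6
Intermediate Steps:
c = -2957334099212/591605 (c = -8*(624854 - 23463/(-1183210)) = -8*(624854 - 23463*(-1/1183210)) = -8*(624854 + 23463/1183210) = -8*739333524803/1183210 = -2957334099212/591605 ≈ -4.9988e+6)
(C + c) - 1103870 = (1947127 - 2957334099212/591605) - 1103870 = -1805404030377/591605 - 1103870 = -2458459041727/591605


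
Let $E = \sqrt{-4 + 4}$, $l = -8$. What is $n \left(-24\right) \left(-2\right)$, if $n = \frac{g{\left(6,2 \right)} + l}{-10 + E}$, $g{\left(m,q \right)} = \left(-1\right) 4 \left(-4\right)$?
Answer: $- \frac{192}{5} \approx -38.4$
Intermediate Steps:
$g{\left(m,q \right)} = 16$ ($g{\left(m,q \right)} = \left(-4\right) \left(-4\right) = 16$)
$E = 0$ ($E = \sqrt{0} = 0$)
$n = - \frac{4}{5}$ ($n = \frac{16 - 8}{-10 + 0} = \frac{8}{-10} = 8 \left(- \frac{1}{10}\right) = - \frac{4}{5} \approx -0.8$)
$n \left(-24\right) \left(-2\right) = \left(- \frac{4}{5}\right) \left(-24\right) \left(-2\right) = \frac{96}{5} \left(-2\right) = - \frac{192}{5}$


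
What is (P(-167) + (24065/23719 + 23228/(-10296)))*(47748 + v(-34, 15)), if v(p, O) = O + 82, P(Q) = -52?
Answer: -155521781766575/61052706 ≈ -2.5473e+6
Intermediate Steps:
v(p, O) = 82 + O
(P(-167) + (24065/23719 + 23228/(-10296)))*(47748 + v(-34, 15)) = (-52 + (24065/23719 + 23228/(-10296)))*(47748 + (82 + 15)) = (-52 + (24065*(1/23719) + 23228*(-1/10296)))*(47748 + 97) = (-52 + (24065/23719 - 5807/2574))*47845 = (-52 - 75792923/61052706)*47845 = -3250533635/61052706*47845 = -155521781766575/61052706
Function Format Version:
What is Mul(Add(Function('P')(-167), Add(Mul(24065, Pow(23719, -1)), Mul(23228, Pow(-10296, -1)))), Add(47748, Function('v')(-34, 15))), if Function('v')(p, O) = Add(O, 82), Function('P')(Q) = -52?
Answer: Rational(-155521781766575, 61052706) ≈ -2.5473e+6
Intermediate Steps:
Function('v')(p, O) = Add(82, O)
Mul(Add(Function('P')(-167), Add(Mul(24065, Pow(23719, -1)), Mul(23228, Pow(-10296, -1)))), Add(47748, Function('v')(-34, 15))) = Mul(Add(-52, Add(Mul(24065, Pow(23719, -1)), Mul(23228, Pow(-10296, -1)))), Add(47748, Add(82, 15))) = Mul(Add(-52, Add(Mul(24065, Rational(1, 23719)), Mul(23228, Rational(-1, 10296)))), Add(47748, 97)) = Mul(Add(-52, Add(Rational(24065, 23719), Rational(-5807, 2574))), 47845) = Mul(Add(-52, Rational(-75792923, 61052706)), 47845) = Mul(Rational(-3250533635, 61052706), 47845) = Rational(-155521781766575, 61052706)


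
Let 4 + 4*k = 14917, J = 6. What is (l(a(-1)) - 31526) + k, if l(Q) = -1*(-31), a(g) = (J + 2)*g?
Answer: -111067/4 ≈ -27767.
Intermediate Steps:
a(g) = 8*g (a(g) = (6 + 2)*g = 8*g)
k = 14913/4 (k = -1 + (¼)*14917 = -1 + 14917/4 = 14913/4 ≈ 3728.3)
l(Q) = 31
(l(a(-1)) - 31526) + k = (31 - 31526) + 14913/4 = -31495 + 14913/4 = -111067/4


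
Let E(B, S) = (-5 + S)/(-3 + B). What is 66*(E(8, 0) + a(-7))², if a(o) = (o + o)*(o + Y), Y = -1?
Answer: 813186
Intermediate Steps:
E(B, S) = (-5 + S)/(-3 + B)
a(o) = 2*o*(-1 + o) (a(o) = (o + o)*(o - 1) = (2*o)*(-1 + o) = 2*o*(-1 + o))
66*(E(8, 0) + a(-7))² = 66*((-5 + 0)/(-3 + 8) + 2*(-7)*(-1 - 7))² = 66*(-5/5 + 2*(-7)*(-8))² = 66*((⅕)*(-5) + 112)² = 66*(-1 + 112)² = 66*111² = 66*12321 = 813186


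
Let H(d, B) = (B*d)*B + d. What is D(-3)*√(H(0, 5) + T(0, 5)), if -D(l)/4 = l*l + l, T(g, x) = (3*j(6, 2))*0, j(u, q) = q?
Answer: 0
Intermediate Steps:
T(g, x) = 0 (T(g, x) = (3*2)*0 = 6*0 = 0)
H(d, B) = d + d*B² (H(d, B) = d*B² + d = d + d*B²)
D(l) = -4*l - 4*l² (D(l) = -4*(l*l + l) = -4*(l² + l) = -4*(l + l²) = -4*l - 4*l²)
D(-3)*√(H(0, 5) + T(0, 5)) = (-4*(-3)*(1 - 3))*√(0*(1 + 5²) + 0) = (-4*(-3)*(-2))*√(0*(1 + 25) + 0) = -24*√(0*26 + 0) = -24*√(0 + 0) = -24*√0 = -24*0 = 0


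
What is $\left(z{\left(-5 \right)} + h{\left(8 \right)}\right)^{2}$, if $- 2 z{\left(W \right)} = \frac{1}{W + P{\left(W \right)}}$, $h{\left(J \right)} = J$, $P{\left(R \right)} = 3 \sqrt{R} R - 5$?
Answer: $\frac{77280 \sqrt{5} + 262079 i}{100 \left(12 \sqrt{5} + 41 i\right)} \approx 64.065 - 0.21916 i$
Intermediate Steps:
$P{\left(R \right)} = -5 + 3 R^{\frac{3}{2}}$ ($P{\left(R \right)} = 3 R^{\frac{3}{2}} - 5 = -5 + 3 R^{\frac{3}{2}}$)
$z{\left(W \right)} = - \frac{1}{2 \left(-5 + W + 3 W^{\frac{3}{2}}\right)}$ ($z{\left(W \right)} = - \frac{1}{2 \left(W + \left(-5 + 3 W^{\frac{3}{2}}\right)\right)} = - \frac{1}{2 \left(-5 + W + 3 W^{\frac{3}{2}}\right)}$)
$\left(z{\left(-5 \right)} + h{\left(8 \right)}\right)^{2} = \left(- \frac{1}{-10 + 2 \left(-5\right) + 6 \left(-5\right)^{\frac{3}{2}}} + 8\right)^{2} = \left(- \frac{1}{-10 - 10 + 6 \left(- 5 i \sqrt{5}\right)} + 8\right)^{2} = \left(- \frac{1}{-10 - 10 - 30 i \sqrt{5}} + 8\right)^{2} = \left(- \frac{1}{-20 - 30 i \sqrt{5}} + 8\right)^{2} = \left(8 - \frac{1}{-20 - 30 i \sqrt{5}}\right)^{2}$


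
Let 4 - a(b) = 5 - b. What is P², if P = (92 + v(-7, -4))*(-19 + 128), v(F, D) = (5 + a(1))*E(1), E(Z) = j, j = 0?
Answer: 100560784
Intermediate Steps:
a(b) = -1 + b (a(b) = 4 - (5 - b) = 4 + (-5 + b) = -1 + b)
E(Z) = 0
v(F, D) = 0 (v(F, D) = (5 + (-1 + 1))*0 = (5 + 0)*0 = 5*0 = 0)
P = 10028 (P = (92 + 0)*(-19 + 128) = 92*109 = 10028)
P² = 10028² = 100560784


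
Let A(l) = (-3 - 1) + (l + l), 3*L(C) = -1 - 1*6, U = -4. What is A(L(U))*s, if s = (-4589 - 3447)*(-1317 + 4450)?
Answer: 654596488/3 ≈ 2.1820e+8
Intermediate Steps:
L(C) = -7/3 (L(C) = (-1 - 1*6)/3 = (-1 - 6)/3 = (⅓)*(-7) = -7/3)
s = -25176788 (s = -8036*3133 = -25176788)
A(l) = -4 + 2*l
A(L(U))*s = (-4 + 2*(-7/3))*(-25176788) = (-4 - 14/3)*(-25176788) = -26/3*(-25176788) = 654596488/3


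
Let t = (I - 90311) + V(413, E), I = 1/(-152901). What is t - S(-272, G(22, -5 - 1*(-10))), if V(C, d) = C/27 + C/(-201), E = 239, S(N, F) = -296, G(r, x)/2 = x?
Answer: -307337014690/3414789 ≈ -90002.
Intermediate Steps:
G(r, x) = 2*x
V(C, d) = 58*C/1809 (V(C, d) = C*(1/27) + C*(-1/201) = C/27 - C/201 = 58*C/1809)
I = -1/152901 ≈ -6.5402e-6
t = -308347792234/3414789 (t = (-1/152901 - 90311) + (58/1809)*413 = -13808642212/152901 + 23954/1809 = -308347792234/3414789 ≈ -90298.)
t - S(-272, G(22, -5 - 1*(-10))) = -308347792234/3414789 - 1*(-296) = -308347792234/3414789 + 296 = -307337014690/3414789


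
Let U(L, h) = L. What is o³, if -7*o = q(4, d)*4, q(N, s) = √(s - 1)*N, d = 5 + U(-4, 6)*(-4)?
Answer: -163840*√5/343 ≈ -1068.1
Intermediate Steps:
d = 21 (d = 5 - 4*(-4) = 5 + 16 = 21)
q(N, s) = N*√(-1 + s) (q(N, s) = √(-1 + s)*N = N*√(-1 + s))
o = -32*√5/7 (o = -4*√(-1 + 21)*4/7 = -4*√20*4/7 = -4*(2*√5)*4/7 = -8*√5*4/7 = -32*√5/7 ≈ -10.222)
o³ = (-32*√5/7)³ = -163840*√5/343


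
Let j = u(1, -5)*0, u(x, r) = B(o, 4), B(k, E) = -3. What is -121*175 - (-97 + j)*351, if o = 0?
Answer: 12872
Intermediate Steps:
u(x, r) = -3
j = 0 (j = -3*0 = 0)
-121*175 - (-97 + j)*351 = -121*175 - (-97 + 0)*351 = -21175 - (-97)*351 = -21175 - 1*(-34047) = -21175 + 34047 = 12872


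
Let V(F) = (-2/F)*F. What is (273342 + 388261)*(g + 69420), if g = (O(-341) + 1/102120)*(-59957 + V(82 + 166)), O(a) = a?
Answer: 1386082480298725763/102120 ≈ 1.3573e+13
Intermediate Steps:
V(F) = -2
g = 2087947400321/102120 (g = (-341 + 1/102120)*(-59957 - 2) = (-341 + 1/102120)*(-59959) = -34822919/102120*(-59959) = 2087947400321/102120 ≈ 2.0446e+7)
(273342 + 388261)*(g + 69420) = (273342 + 388261)*(2087947400321/102120 + 69420) = 661603*(2095036570721/102120) = 1386082480298725763/102120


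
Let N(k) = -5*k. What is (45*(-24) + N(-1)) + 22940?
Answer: 21865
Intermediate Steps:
(45*(-24) + N(-1)) + 22940 = (45*(-24) - 5*(-1)) + 22940 = (-1080 + 5) + 22940 = -1075 + 22940 = 21865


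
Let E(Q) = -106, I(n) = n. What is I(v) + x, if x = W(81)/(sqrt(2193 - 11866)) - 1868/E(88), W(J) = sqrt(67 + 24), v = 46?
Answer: 3372/53 - I*sqrt(880243)/9673 ≈ 63.623 - 0.096993*I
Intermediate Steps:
W(J) = sqrt(91)
x = 934/53 - I*sqrt(880243)/9673 (x = sqrt(91)/(sqrt(2193 - 11866)) - 1868/(-106) = sqrt(91)/(sqrt(-9673)) - 1868*(-1/106) = sqrt(91)/((I*sqrt(9673))) + 934/53 = sqrt(91)*(-I*sqrt(9673)/9673) + 934/53 = -I*sqrt(880243)/9673 + 934/53 = 934/53 - I*sqrt(880243)/9673 ≈ 17.623 - 0.096993*I)
I(v) + x = 46 + (934/53 - I*sqrt(880243)/9673) = 3372/53 - I*sqrt(880243)/9673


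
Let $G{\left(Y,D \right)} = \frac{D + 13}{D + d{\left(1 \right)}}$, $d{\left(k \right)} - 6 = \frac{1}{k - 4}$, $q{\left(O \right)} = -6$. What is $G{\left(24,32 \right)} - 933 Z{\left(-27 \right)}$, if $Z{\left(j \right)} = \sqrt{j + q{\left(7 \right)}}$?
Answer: $\frac{135}{113} - 933 i \sqrt{33} \approx 1.1947 - 5359.7 i$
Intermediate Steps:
$d{\left(k \right)} = 6 + \frac{1}{-4 + k}$ ($d{\left(k \right)} = 6 + \frac{1}{k - 4} = 6 + \frac{1}{-4 + k}$)
$G{\left(Y,D \right)} = \frac{13 + D}{\frac{17}{3} + D}$ ($G{\left(Y,D \right)} = \frac{D + 13}{D + \frac{-23 + 6 \cdot 1}{-4 + 1}} = \frac{13 + D}{D + \frac{-23 + 6}{-3}} = \frac{13 + D}{D - - \frac{17}{3}} = \frac{13 + D}{D + \frac{17}{3}} = \frac{13 + D}{\frac{17}{3} + D}$)
$Z{\left(j \right)} = \sqrt{-6 + j}$ ($Z{\left(j \right)} = \sqrt{j - 6} = \sqrt{-6 + j}$)
$G{\left(24,32 \right)} - 933 Z{\left(-27 \right)} = \frac{3 \left(13 + 32\right)}{17 + 3 \cdot 32} - 933 \sqrt{-6 - 27} = 3 \frac{1}{17 + 96} \cdot 45 - 933 \sqrt{-33} = 3 \cdot \frac{1}{113} \cdot 45 - 933 i \sqrt{33} = \frac{135}{113} - 933 i \sqrt{33}$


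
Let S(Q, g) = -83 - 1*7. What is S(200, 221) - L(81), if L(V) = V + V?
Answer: -252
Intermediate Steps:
L(V) = 2*V
S(Q, g) = -90 (S(Q, g) = -83 - 7 = -90)
S(200, 221) - L(81) = -90 - 2*81 = -90 - 1*162 = -90 - 162 = -252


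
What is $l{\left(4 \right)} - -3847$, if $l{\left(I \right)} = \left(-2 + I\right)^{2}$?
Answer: $3851$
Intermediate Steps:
$l{\left(4 \right)} - -3847 = \left(-2 + 4\right)^{2} - -3847 = 2^{2} + 3847 = 4 + 3847 = 3851$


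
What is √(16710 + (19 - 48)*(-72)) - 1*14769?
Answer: -14769 + √18798 ≈ -14632.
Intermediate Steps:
√(16710 + (19 - 48)*(-72)) - 1*14769 = √(16710 - 29*(-72)) - 14769 = √(16710 + 2088) - 14769 = √18798 - 14769 = -14769 + √18798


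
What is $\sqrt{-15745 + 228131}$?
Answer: $\sqrt{212386} \approx 460.85$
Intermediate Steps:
$\sqrt{-15745 + 228131} = \sqrt{212386}$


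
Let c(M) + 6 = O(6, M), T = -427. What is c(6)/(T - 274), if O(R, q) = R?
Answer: 0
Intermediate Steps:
c(M) = 0 (c(M) = -6 + 6 = 0)
c(6)/(T - 274) = 0/(-427 - 274) = 0/(-701) = 0*(-1/701) = 0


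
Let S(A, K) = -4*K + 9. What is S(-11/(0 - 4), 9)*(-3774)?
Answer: 101898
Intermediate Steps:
S(A, K) = 9 - 4*K
S(-11/(0 - 4), 9)*(-3774) = (9 - 4*9)*(-3774) = (9 - 36)*(-3774) = -27*(-3774) = 101898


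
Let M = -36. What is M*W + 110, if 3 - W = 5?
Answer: 182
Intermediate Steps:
W = -2 (W = 3 - 1*5 = 3 - 5 = -2)
M*W + 110 = -36*(-2) + 110 = 72 + 110 = 182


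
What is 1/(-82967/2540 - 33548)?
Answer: -2540/85294887 ≈ -2.9779e-5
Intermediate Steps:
1/(-82967/2540 - 33548) = 1/(-85294887/2540) = -2540/85294887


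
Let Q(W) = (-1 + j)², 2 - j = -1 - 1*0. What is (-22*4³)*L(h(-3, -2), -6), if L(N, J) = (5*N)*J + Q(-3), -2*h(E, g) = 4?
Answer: -90112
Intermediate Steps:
j = 3 (j = 2 - (-1 - 1*0) = 2 - (-1 + 0) = 2 - 1*(-1) = 2 + 1 = 3)
h(E, g) = -2 (h(E, g) = -½*4 = -2)
Q(W) = 4 (Q(W) = (-1 + 3)² = 2² = 4)
L(N, J) = 4 + 5*J*N (L(N, J) = (5*N)*J + 4 = 5*J*N + 4 = 4 + 5*J*N)
(-22*4³)*L(h(-3, -2), -6) = (-22*4³)*(4 + 5*(-6)*(-2)) = (-22*64)*(4 + 60) = -1408*64 = -90112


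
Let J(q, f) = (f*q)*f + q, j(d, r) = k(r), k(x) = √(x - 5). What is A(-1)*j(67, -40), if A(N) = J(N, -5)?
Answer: -78*I*√5 ≈ -174.41*I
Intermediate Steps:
k(x) = √(-5 + x)
j(d, r) = √(-5 + r)
J(q, f) = q + q*f² (J(q, f) = q*f² + q = q + q*f²)
A(N) = 26*N (A(N) = N*(1 + (-5)²) = N*(1 + 25) = N*26 = 26*N)
A(-1)*j(67, -40) = (26*(-1))*√(-5 - 40) = -78*I*√5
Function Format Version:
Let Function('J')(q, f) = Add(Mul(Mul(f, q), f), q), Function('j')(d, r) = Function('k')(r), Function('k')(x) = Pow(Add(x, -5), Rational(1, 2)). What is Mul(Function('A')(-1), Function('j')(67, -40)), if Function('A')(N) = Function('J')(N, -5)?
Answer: Mul(-78, I, Pow(5, Rational(1, 2))) ≈ Mul(-174.41, I)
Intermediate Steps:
Function('k')(x) = Pow(Add(-5, x), Rational(1, 2))
Function('j')(d, r) = Pow(Add(-5, r), Rational(1, 2))
Function('J')(q, f) = Add(q, Mul(q, Pow(f, 2))) (Function('J')(q, f) = Add(Mul(q, Pow(f, 2)), q) = Add(q, Mul(q, Pow(f, 2))))
Function('A')(N) = Mul(26, N) (Function('A')(N) = Mul(N, Add(1, Pow(-5, 2))) = Mul(N, Add(1, 25)) = Mul(N, 26) = Mul(26, N))
Mul(Function('A')(-1), Function('j')(67, -40)) = Mul(Mul(26, -1), Pow(Add(-5, -40), Rational(1, 2))) = Mul(-26, Pow(-45, Rational(1, 2))) = Mul(-26, Mul(3, I, Pow(5, Rational(1, 2)))) = Mul(-78, I, Pow(5, Rational(1, 2)))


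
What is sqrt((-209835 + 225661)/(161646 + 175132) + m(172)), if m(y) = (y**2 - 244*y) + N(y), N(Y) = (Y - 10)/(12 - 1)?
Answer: 35*I*sqrt(34643298239693)/1852279 ≈ 111.22*I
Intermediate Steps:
N(Y) = -10/11 + Y/11 (N(Y) = (-10 + Y)/11 = (-10 + Y)*(1/11) = -10/11 + Y/11)
m(y) = -10/11 + y**2 - 2683*y/11 (m(y) = (y**2 - 244*y) + (-10/11 + y/11) = -10/11 + y**2 - 2683*y/11)
sqrt((-209835 + 225661)/(161646 + 175132) + m(172)) = sqrt((-209835 + 225661)/(161646 + 175132) + (-10/11 + 172**2 - 2683/11*172)) = sqrt(15826/336778 + (-10/11 + 29584 - 461476/11)) = sqrt(15826*(1/336778) - 136062/11) = sqrt(7913/168389 - 136062/11) = sqrt(-22911257075/1852279) = 35*I*sqrt(34643298239693)/1852279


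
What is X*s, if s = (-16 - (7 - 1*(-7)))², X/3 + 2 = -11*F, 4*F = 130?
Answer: -970650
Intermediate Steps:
F = 65/2 (F = (¼)*130 = 65/2 ≈ 32.500)
X = -2157/2 (X = -6 + 3*(-11*65/2) = -6 + 3*(-715/2) = -6 - 2145/2 = -2157/2 ≈ -1078.5)
s = 900 (s = (-16 - (7 + 7))² = (-16 - 1*14)² = (-16 - 14)² = (-30)² = 900)
X*s = -2157/2*900 = -970650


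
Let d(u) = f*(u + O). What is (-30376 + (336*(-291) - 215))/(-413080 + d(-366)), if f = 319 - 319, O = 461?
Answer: 128367/413080 ≈ 0.31076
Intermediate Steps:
f = 0
d(u) = 0 (d(u) = 0*(u + 461) = 0*(461 + u) = 0)
(-30376 + (336*(-291) - 215))/(-413080 + d(-366)) = (-30376 + (336*(-291) - 215))/(-413080 + 0) = (-30376 + (-97776 - 215))/(-413080) = (-30376 - 97991)*(-1/413080) = -128367*(-1/413080) = 128367/413080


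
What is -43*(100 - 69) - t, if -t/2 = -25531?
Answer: -52395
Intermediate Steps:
t = 51062 (t = -2*(-25531) = 51062)
-43*(100 - 69) - t = -43*(100 - 69) - 1*51062 = -43*31 - 51062 = -1333 - 51062 = -52395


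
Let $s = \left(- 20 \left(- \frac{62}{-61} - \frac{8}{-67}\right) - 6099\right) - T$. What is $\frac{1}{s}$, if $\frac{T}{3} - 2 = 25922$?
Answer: $- \frac{4087}{342873617} \approx -1.192 \cdot 10^{-5}$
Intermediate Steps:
$T = 77772$ ($T = 6 + 3 \cdot 25922 = 6 + 77766 = 77772$)
$s = - \frac{342873617}{4087}$ ($s = \left(- 20 \left(- \frac{62}{-61} - \frac{8}{-67}\right) - 6099\right) - 77772 = \left(- 20 \left(\left(-62\right) \left(- \frac{1}{61}\right) - - \frac{8}{67}\right) - 6099\right) - 77772 = \left(- 20 \left(\frac{62}{61} + \frac{8}{67}\right) - 6099\right) - 77772 = \left(\left(-20\right) \frac{4642}{4087} - 6099\right) - 77772 = \left(- \frac{92840}{4087} - 6099\right) - 77772 = - \frac{25019453}{4087} - 77772 = - \frac{342873617}{4087} \approx -83894.0$)
$\frac{1}{s} = \frac{1}{- \frac{342873617}{4087}} = - \frac{4087}{342873617}$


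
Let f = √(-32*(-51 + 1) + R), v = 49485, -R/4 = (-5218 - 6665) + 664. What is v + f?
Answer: 49485 + 6*√1291 ≈ 49701.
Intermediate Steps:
R = 44876 (R = -4*((-5218 - 6665) + 664) = -4*(-11883 + 664) = -4*(-11219) = 44876)
f = 6*√1291 (f = √(-32*(-51 + 1) + 44876) = √(-32*(-50) + 44876) = √(1600 + 44876) = √46476 = 6*√1291 ≈ 215.58)
v + f = 49485 + 6*√1291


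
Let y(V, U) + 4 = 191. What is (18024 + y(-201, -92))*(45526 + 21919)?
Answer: 1228240895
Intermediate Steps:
y(V, U) = 187 (y(V, U) = -4 + 191 = 187)
(18024 + y(-201, -92))*(45526 + 21919) = (18024 + 187)*(45526 + 21919) = 18211*67445 = 1228240895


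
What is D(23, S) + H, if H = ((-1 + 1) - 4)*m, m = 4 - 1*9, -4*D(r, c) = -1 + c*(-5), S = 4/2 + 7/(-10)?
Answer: 175/8 ≈ 21.875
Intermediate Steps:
S = 13/10 (S = 4*(½) + 7*(-⅒) = 2 - 7/10 = 13/10 ≈ 1.3000)
D(r, c) = ¼ + 5*c/4 (D(r, c) = -(-1 + c*(-5))/4 = -(-1 - 5*c)/4 = ¼ + 5*c/4)
m = -5 (m = 4 - 9 = -5)
H = 20 (H = ((-1 + 1) - 4)*(-5) = (0 - 4)*(-5) = -4*(-5) = 20)
D(23, S) + H = (¼ + (5/4)*(13/10)) + 20 = (¼ + 13/8) + 20 = 15/8 + 20 = 175/8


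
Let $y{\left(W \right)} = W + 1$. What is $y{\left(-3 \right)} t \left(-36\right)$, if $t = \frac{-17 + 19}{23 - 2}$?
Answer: $\frac{48}{7} \approx 6.8571$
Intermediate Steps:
$y{\left(W \right)} = 1 + W$
$t = \frac{2}{21} \approx 0.095238$
$y{\left(-3 \right)} t \left(-36\right) = \left(1 - 3\right) \frac{2}{21} \left(-36\right) = \left(-2\right) \frac{2}{21} \left(-36\right) = \left(- \frac{4}{21}\right) \left(-36\right) = \frac{48}{7}$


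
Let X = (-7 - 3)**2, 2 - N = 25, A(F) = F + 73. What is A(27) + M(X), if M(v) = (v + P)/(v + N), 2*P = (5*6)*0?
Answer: 7800/77 ≈ 101.30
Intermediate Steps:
A(F) = 73 + F
N = -23 (N = 2 - 1*25 = 2 - 25 = -23)
P = 0 (P = ((5*6)*0)/2 = (30*0)/2 = (1/2)*0 = 0)
X = 100 (X = (-10)**2 = 100)
M(v) = v/(-23 + v) (M(v) = (v + 0)/(v - 23) = v/(-23 + v))
A(27) + M(X) = (73 + 27) + 100/(-23 + 100) = 100 + 100/77 = 7800/77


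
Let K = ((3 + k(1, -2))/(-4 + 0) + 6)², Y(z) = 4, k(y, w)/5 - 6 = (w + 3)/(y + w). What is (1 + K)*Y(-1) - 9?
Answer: -1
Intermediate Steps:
k(y, w) = 30 + 5*(3 + w)/(w + y) (k(y, w) = 30 + 5*((w + 3)/(y + w)) = 30 + 5*((3 + w)/(w + y)) = 30 + 5*(3 + w)/(w + y))
K = 1 (K = ((3 + 5*(3 + 6*1 + 7*(-2))/(-2 + 1))/(-4 + 0) + 6)² = ((3 + 5*(3 + 6 - 14)/(-1))/(-4) + 6)² = ((3 + 5*(-1)*(-5))*(-¼) + 6)² = ((3 + 25)*(-¼) + 6)² = (28*(-¼) + 6)² = (-7 + 6)² = (-1)² = 1)
(1 + K)*Y(-1) - 9 = (1 + 1)*4 - 9 = 2*4 - 9 = 8 - 9 = -1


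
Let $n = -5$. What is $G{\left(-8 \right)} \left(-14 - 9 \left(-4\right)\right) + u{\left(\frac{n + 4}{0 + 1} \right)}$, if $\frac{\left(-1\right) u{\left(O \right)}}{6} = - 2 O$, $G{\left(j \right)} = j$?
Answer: $-188$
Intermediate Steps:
$u{\left(O \right)} = 12 O$ ($u{\left(O \right)} = - 6 \left(- 2 O\right) = 12 O$)
$G{\left(-8 \right)} \left(-14 - 9 \left(-4\right)\right) + u{\left(\frac{n + 4}{0 + 1} \right)} = - 8 \left(-14 - 9 \left(-4\right)\right) + 12 \frac{-5 + 4}{0 + 1} = - 8 \left(-14 - -36\right) + 12 \left(- 1^{-1}\right) = - 8 \left(-14 + 36\right) + 12 \left(\left(-1\right) 1\right) = \left(-8\right) 22 + 12 \left(-1\right) = -176 - 12 = -188$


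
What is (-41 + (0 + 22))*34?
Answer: -646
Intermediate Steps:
(-41 + (0 + 22))*34 = (-41 + 22)*34 = -19*34 = -646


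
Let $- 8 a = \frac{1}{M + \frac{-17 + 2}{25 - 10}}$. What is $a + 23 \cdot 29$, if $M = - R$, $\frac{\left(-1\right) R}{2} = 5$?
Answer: $\frac{48023}{72} \approx 666.99$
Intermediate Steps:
$R = -10$ ($R = \left(-2\right) 5 = -10$)
$M = 10$ ($M = \left(-1\right) \left(-10\right) = 10$)
$a = - \frac{1}{72}$ ($a = - \frac{1}{8 \left(10 + \frac{-17 + 2}{25 - 10}\right)} = - \frac{1}{8 \left(10 - \frac{15}{15}\right)} = - \frac{1}{8 \left(10 - 1\right)} = - \frac{1}{8 \cdot 9} = \left(- \frac{1}{8}\right) \frac{1}{9} = - \frac{1}{72} \approx -0.013889$)
$a + 23 \cdot 29 = - \frac{1}{72} + 23 \cdot 29 = - \frac{1}{72} + 667 = \frac{48023}{72}$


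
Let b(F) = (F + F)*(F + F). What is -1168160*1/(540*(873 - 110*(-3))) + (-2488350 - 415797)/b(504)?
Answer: -1897232899/407441664 ≈ -4.6565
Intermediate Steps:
b(F) = 4*F² (b(F) = (2*F)*(2*F) = 4*F²)
-1168160*1/(540*(873 - 110*(-3))) + (-2488350 - 415797)/b(504) = -1168160*1/(540*(873 - 110*(-3))) + (-2488350 - 415797)/((4*504²)) = -1168160*1/(540*(873 + 330)) - 2904147/(4*254016) = -1168160/(540*1203) - 2904147/1016064 = -1168160/649620 - 2904147*1/1016064 = -1168160*1/649620 - 107561/37632 = -58408/32481 - 107561/37632 = -1897232899/407441664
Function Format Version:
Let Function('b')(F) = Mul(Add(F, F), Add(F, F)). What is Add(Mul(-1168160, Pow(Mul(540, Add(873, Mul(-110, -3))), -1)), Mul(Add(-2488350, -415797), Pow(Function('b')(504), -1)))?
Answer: Rational(-1897232899, 407441664) ≈ -4.6565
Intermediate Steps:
Function('b')(F) = Mul(4, Pow(F, 2)) (Function('b')(F) = Mul(Mul(2, F), Mul(2, F)) = Mul(4, Pow(F, 2)))
Add(Mul(-1168160, Pow(Mul(540, Add(873, Mul(-110, -3))), -1)), Mul(Add(-2488350, -415797), Pow(Function('b')(504), -1))) = Add(Mul(-1168160, Pow(Mul(540, Add(873, Mul(-110, -3))), -1)), Mul(Add(-2488350, -415797), Pow(Mul(4, Pow(504, 2)), -1))) = Add(Mul(-1168160, Pow(Mul(540, Add(873, 330)), -1)), Mul(-2904147, Pow(Mul(4, 254016), -1))) = Add(Mul(-1168160, Pow(Mul(540, 1203), -1)), Mul(-2904147, Pow(1016064, -1))) = Add(Mul(-1168160, Pow(649620, -1)), Mul(-2904147, Rational(1, 1016064))) = Add(Mul(-1168160, Rational(1, 649620)), Rational(-107561, 37632)) = Add(Rational(-58408, 32481), Rational(-107561, 37632)) = Rational(-1897232899, 407441664)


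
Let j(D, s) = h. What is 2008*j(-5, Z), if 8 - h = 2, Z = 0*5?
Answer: 12048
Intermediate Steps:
Z = 0
h = 6 (h = 8 - 1*2 = 8 - 2 = 6)
j(D, s) = 6
2008*j(-5, Z) = 2008*6 = 12048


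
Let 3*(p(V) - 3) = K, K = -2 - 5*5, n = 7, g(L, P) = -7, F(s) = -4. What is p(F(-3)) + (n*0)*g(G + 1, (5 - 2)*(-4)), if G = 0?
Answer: -6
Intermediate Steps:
K = -27 (K = -2 - 25 = -27)
p(V) = -6 (p(V) = 3 + (1/3)*(-27) = 3 - 9 = -6)
p(F(-3)) + (n*0)*g(G + 1, (5 - 2)*(-4)) = -6 + (7*0)*(-7) = -6 + 0*(-7) = -6 + 0 = -6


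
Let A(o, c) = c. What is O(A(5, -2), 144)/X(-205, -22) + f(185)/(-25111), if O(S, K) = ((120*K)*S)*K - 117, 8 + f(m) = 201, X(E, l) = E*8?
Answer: 124971028507/41182040 ≈ 3034.6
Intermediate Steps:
X(E, l) = 8*E
f(m) = 193 (f(m) = -8 + 201 = 193)
O(S, K) = -117 + 120*S*K² (O(S, K) = (120*K*S)*K - 117 = 120*S*K² - 117 = -117 + 120*S*K²)
O(A(5, -2), 144)/X(-205, -22) + f(185)/(-25111) = (-117 + 120*(-2)*144²)/((8*(-205))) + 193/(-25111) = (-117 + 120*(-2)*20736)/(-1640) + 193*(-1/25111) = (-117 - 4976640)*(-1/1640) - 193/25111 = -4976757*(-1/1640) - 193/25111 = 4976757/1640 - 193/25111 = 124971028507/41182040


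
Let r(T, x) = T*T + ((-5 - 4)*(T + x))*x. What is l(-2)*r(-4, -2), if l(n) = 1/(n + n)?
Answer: 23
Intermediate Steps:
l(n) = 1/(2*n)
r(T, x) = T**2 + x*(-9*T - 9*x) (r(T, x) = T**2 + (-9*(T + x))*x = T**2 + (-9*T - 9*x)*x = T**2 + x*(-9*T - 9*x))
l(-2)*r(-4, -2) = ((1/2)/(-2))*((-4)**2 - 9*(-2)**2 - 9*(-4)*(-2)) = ((1/2)*(-1/2))*(16 - 9*4 - 72) = -(16 - 36 - 72)/4 = -1/4*(-92) = 23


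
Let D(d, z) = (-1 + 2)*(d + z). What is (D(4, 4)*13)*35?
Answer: 3640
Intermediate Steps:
D(d, z) = d + z (D(d, z) = 1*(d + z) = d + z)
(D(4, 4)*13)*35 = ((4 + 4)*13)*35 = (8*13)*35 = 104*35 = 3640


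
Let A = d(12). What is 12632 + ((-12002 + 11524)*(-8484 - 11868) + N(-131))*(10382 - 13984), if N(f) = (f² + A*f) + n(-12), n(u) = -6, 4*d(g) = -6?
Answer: -35103665583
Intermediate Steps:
d(g) = -3/2 (d(g) = (¼)*(-6) = -3/2)
A = -3/2 ≈ -1.5000
N(f) = -6 + f² - 3*f/2 (N(f) = (f² - 3*f/2) - 6 = -6 + f² - 3*f/2)
12632 + ((-12002 + 11524)*(-8484 - 11868) + N(-131))*(10382 - 13984) = 12632 + ((-12002 + 11524)*(-8484 - 11868) + (-6 + (-131)² - 3/2*(-131)))*(10382 - 13984) = 12632 + (-478*(-20352) + (-6 + 17161 + 393/2))*(-3602) = 12632 + (9728256 + 34703/2)*(-3602) = 12632 + (19491215/2)*(-3602) = 12632 - 35103678215 = -35103665583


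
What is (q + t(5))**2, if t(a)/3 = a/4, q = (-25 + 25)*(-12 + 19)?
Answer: 225/16 ≈ 14.063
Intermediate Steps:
q = 0 (q = 0*7 = 0)
t(a) = 3*a/4 (t(a) = 3*(a/4) = 3*a/4)
(q + t(5))**2 = (0 + (3/4)*5)**2 = (0 + 15/4)**2 = (15/4)**2 = 225/16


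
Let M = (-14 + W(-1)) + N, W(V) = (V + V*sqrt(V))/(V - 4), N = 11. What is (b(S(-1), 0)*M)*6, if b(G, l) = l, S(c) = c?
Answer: 0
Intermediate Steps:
W(V) = (V + V**(3/2))/(-4 + V)
M = -14/5 + I/5 (M = (-14 + (-1 + (-1)**(3/2))/(-4 - 1)) + 11 = (-14 + (-1 - I)/(-5)) + 11 = (-14 - (-1 - I)/5) + 11 = (-14 + (1/5 + I/5)) + 11 = (-69/5 + I/5) + 11 = -14/5 + I/5 ≈ -2.8 + 0.2*I)
(b(S(-1), 0)*M)*6 = (0*(-14/5 + I/5))*6 = 0*6 = 0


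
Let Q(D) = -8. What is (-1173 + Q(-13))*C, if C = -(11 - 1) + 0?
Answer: 11810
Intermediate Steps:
C = -10 (C = -1*10 + 0 = -10 + 0 = -10)
(-1173 + Q(-13))*C = (-1173 - 8)*(-10) = -1181*(-10) = 11810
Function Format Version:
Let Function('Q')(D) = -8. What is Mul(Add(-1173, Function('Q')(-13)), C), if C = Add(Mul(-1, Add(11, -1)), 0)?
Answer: 11810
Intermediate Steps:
C = -10 (C = Add(Mul(-1, 10), 0) = Add(-10, 0) = -10)
Mul(Add(-1173, Function('Q')(-13)), C) = Mul(Add(-1173, -8), -10) = Mul(-1181, -10) = 11810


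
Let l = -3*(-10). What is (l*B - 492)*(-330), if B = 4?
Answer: 122760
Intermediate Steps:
l = 30
(l*B - 492)*(-330) = (30*4 - 492)*(-330) = (120 - 492)*(-330) = -372*(-330) = 122760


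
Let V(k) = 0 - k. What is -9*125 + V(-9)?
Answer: -1116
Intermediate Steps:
V(k) = -k
-9*125 + V(-9) = -9*125 - 1*(-9) = -1125 + 9 = -1116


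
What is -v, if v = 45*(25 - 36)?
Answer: 495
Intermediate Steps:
v = -495 (v = 45*(-11) = -495)
-v = -1*(-495) = 495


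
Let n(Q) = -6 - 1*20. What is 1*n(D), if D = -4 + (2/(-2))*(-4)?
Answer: -26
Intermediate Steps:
D = 0 (D = -4 + (2*(-1/2))*(-4) = -4 - 1*(-4) = -4 + 4 = 0)
n(Q) = -26 (n(Q) = -6 - 20 = -26)
1*n(D) = 1*(-26) = -26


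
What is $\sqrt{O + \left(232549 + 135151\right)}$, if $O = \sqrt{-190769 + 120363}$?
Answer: $\sqrt{367700 + i \sqrt{70406}} \approx 606.38 + 0.219 i$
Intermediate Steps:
$O = i \sqrt{70406}$ ($O = \sqrt{-70406} = i \sqrt{70406} \approx 265.34 i$)
$\sqrt{O + \left(232549 + 135151\right)} = \sqrt{i \sqrt{70406} + \left(232549 + 135151\right)} = \sqrt{i \sqrt{70406} + 367700} = \sqrt{367700 + i \sqrt{70406}}$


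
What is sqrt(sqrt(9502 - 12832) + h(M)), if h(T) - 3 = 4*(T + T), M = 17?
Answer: sqrt(139 + 3*I*sqrt(370)) ≈ 12.031 + 2.3982*I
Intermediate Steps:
h(T) = 3 + 8*T (h(T) = 3 + 4*(T + T) = 3 + 4*(2*T) = 3 + 8*T)
sqrt(sqrt(9502 - 12832) + h(M)) = sqrt(sqrt(9502 - 12832) + (3 + 8*17)) = sqrt(sqrt(-3330) + (3 + 136)) = sqrt(3*I*sqrt(370) + 139) = sqrt(139 + 3*I*sqrt(370))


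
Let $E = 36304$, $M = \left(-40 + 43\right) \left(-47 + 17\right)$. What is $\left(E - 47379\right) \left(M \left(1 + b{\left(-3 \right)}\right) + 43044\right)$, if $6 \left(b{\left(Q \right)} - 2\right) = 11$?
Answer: $-471894675$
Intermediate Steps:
$b{\left(Q \right)} = \frac{23}{6}$ ($b{\left(Q \right)} = 2 + \frac{1}{6} \cdot 11 = 2 + \frac{11}{6} = \frac{23}{6}$)
$M = -90$ ($M = 3 \left(-30\right) = -90$)
$\left(E - 47379\right) \left(M \left(1 + b{\left(-3 \right)}\right) + 43044\right) = \left(36304 - 47379\right) \left(- 90 \left(1 + \frac{23}{6}\right) + 43044\right) = - 11075 \left(\left(-90\right) \frac{29}{6} + 43044\right) = - 11075 \left(-435 + 43044\right) = \left(-11075\right) 42609 = -471894675$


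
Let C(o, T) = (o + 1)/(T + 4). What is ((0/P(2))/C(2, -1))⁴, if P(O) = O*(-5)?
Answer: 0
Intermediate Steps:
P(O) = -5*O
C(o, T) = (1 + o)/(4 + T)
((0/P(2))/C(2, -1))⁴ = ((0/((-5*2)))/(((1 + 2)/(4 - 1))))⁴ = ((0/(-10))/((3/3)))⁴ = ((0*(-⅒))/(((⅓)*3)))⁴ = (0/1)⁴ = (0*1)⁴ = 0⁴ = 0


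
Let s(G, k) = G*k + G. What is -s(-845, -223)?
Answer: -187590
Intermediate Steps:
s(G, k) = G + G*k
-s(-845, -223) = -(-845)*(1 - 223) = -(-845)*(-222) = -1*187590 = -187590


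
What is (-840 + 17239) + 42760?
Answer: 59159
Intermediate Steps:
(-840 + 17239) + 42760 = 16399 + 42760 = 59159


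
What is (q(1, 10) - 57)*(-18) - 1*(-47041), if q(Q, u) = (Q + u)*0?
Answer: 48067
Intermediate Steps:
q(Q, u) = 0
(q(1, 10) - 57)*(-18) - 1*(-47041) = (0 - 57)*(-18) - 1*(-47041) = -57*(-18) + 47041 = 1026 + 47041 = 48067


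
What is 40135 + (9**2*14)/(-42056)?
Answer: 120565459/3004 ≈ 40135.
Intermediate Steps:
40135 + (9**2*14)/(-42056) = 40135 + (81*14)*(-1/42056) = 40135 + 1134*(-1/42056) = 40135 - 81/3004 = 120565459/3004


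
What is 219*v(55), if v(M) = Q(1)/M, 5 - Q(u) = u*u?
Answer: 876/55 ≈ 15.927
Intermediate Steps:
Q(u) = 5 - u**2 (Q(u) = 5 - u*u = 5 - u**2)
v(M) = 4/M (v(M) = (5 - 1*1**2)/M = (5 - 1*1)/M = (5 - 1)/M = 4/M)
219*v(55) = 219*(4/55) = 876/55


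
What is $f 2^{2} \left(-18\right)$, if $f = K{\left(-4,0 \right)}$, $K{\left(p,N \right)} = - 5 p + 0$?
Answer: $-1440$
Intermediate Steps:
$K{\left(p,N \right)} = - 5 p$
$f = 20$ ($f = \left(-5\right) \left(-4\right) = 20$)
$f 2^{2} \left(-18\right) = 20 \cdot 2^{2} \left(-18\right) = 20 \cdot 4 \left(-18\right) = 80 \left(-18\right) = -1440$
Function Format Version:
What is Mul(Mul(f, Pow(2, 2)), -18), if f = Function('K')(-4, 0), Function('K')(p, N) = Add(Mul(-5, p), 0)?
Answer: -1440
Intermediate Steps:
Function('K')(p, N) = Mul(-5, p)
f = 20 (f = Mul(-5, -4) = 20)
Mul(Mul(f, Pow(2, 2)), -18) = Mul(Mul(20, Pow(2, 2)), -18) = Mul(Mul(20, 4), -18) = Mul(80, -18) = -1440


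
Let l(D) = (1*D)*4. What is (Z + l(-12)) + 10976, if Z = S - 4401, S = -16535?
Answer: -10008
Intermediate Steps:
l(D) = 4*D (l(D) = D*4 = 4*D)
Z = -20936 (Z = -16535 - 4401 = -20936)
(Z + l(-12)) + 10976 = (-20936 + 4*(-12)) + 10976 = (-20936 - 48) + 10976 = -20984 + 10976 = -10008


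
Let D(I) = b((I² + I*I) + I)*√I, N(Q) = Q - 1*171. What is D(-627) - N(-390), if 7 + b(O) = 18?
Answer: 561 + 11*I*√627 ≈ 561.0 + 275.44*I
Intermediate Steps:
N(Q) = -171 + Q (N(Q) = Q - 171 = -171 + Q)
b(O) = 11 (b(O) = -7 + 18 = 11)
D(I) = 11*√I
D(-627) - N(-390) = 11*√(-627) - (-171 - 390) = 11*(I*√627) - 1*(-561) = 11*I*√627 + 561 = 561 + 11*I*√627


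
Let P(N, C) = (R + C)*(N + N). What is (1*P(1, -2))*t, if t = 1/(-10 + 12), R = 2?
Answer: 0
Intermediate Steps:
P(N, C) = 2*N*(2 + C) (P(N, C) = (2 + C)*(N + N) = (2 + C)*(2*N) = 2*N*(2 + C))
t = ½ (t = 1/2 = ½ ≈ 0.50000)
(1*P(1, -2))*t = (1*(2*1*(2 - 2)))*(½) = (1*(2*1*0))*(½) = (1*0)*(½) = 0*(½) = 0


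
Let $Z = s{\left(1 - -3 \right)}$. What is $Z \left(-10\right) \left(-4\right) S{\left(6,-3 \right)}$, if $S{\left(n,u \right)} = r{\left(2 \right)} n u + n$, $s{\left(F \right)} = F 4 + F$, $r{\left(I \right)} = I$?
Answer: $-24000$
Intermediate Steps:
$s{\left(F \right)} = 5 F$ ($s{\left(F \right)} = 4 F + F = 5 F$)
$Z = 20$ ($Z = 5 \left(1 - -3\right) = 5 \left(1 + 3\right) = 5 \cdot 4 = 20$)
$S{\left(n,u \right)} = n + 2 n u$ ($S{\left(n,u \right)} = 2 n u + n = n + 2 n u$)
$Z \left(-10\right) \left(-4\right) S{\left(6,-3 \right)} = 20 \left(-10\right) \left(-4\right) 6 \left(1 + 2 \left(-3\right)\right) = \left(-200\right) \left(-4\right) 6 \left(1 - 6\right) = 800 \cdot 6 \left(-5\right) = 800 \left(-30\right) = -24000$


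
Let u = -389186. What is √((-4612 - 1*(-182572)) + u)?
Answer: I*√211226 ≈ 459.59*I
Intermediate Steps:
√((-4612 - 1*(-182572)) + u) = √((-4612 - 1*(-182572)) - 389186) = √((-4612 + 182572) - 389186) = √(177960 - 389186) = √(-211226) = I*√211226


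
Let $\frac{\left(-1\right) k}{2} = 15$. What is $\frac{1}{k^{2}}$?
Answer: $\frac{1}{900} \approx 0.0011111$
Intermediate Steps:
$k = -30$ ($k = \left(-2\right) 15 = -30$)
$\frac{1}{k^{2}} = \frac{1}{\left(-30\right)^{2}} = \frac{1}{900}$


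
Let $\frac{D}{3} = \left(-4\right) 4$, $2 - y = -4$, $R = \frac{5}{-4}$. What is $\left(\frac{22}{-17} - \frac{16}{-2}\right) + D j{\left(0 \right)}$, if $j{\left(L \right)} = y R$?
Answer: $\frac{6234}{17} \approx 366.71$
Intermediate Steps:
$R = - \frac{5}{4}$ ($R = 5 \left(- \frac{1}{4}\right) = - \frac{5}{4} \approx -1.25$)
$y = 6$ ($y = 2 - -4 = 2 + 4 = 6$)
$D = -48$ ($D = 3 \left(\left(-4\right) 4\right) = 3 \left(-16\right) = -48$)
$j{\left(L \right)} = - \frac{15}{2}$ ($j{\left(L \right)} = 6 \left(- \frac{5}{4}\right) = - \frac{15}{2}$)
$\left(\frac{22}{-17} - \frac{16}{-2}\right) + D j{\left(0 \right)} = \left(\frac{22}{-17} - \frac{16}{-2}\right) - -360 = \left(22 \left(- \frac{1}{17}\right) - -8\right) + 360 = \left(- \frac{22}{17} + 8\right) + 360 = \frac{114}{17} + 360 = \frac{6234}{17}$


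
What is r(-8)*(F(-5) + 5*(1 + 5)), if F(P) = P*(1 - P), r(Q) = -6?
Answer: 0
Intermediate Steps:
r(-8)*(F(-5) + 5*(1 + 5)) = -6*(-5*(1 - 1*(-5)) + 5*(1 + 5)) = -6*(-5*(1 + 5) + 5*6) = -6*(-5*6 + 30) = -6*(-30 + 30) = -6*0 = 0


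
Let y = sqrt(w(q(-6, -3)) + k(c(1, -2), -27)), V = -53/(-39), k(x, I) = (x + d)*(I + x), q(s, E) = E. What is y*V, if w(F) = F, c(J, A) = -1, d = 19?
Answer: 53*I*sqrt(3)/3 ≈ 30.6*I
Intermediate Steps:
k(x, I) = (19 + x)*(I + x) (k(x, I) = (x + 19)*(I + x) = (19 + x)*(I + x))
V = 53/39 (V = -53*(-1/39) = 53/39 ≈ 1.3590)
y = 13*I*sqrt(3) (y = sqrt(-3 + ((-1)**2 + 19*(-27) + 19*(-1) - 27*(-1))) = sqrt(-3 + (1 - 513 - 19 + 27)) = sqrt(-3 - 504) = sqrt(-507) = 13*I*sqrt(3) ≈ 22.517*I)
y*V = (13*I*sqrt(3))*(53/39) = 53*I*sqrt(3)/3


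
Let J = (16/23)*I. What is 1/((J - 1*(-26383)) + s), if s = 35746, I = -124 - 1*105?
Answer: 23/1425303 ≈ 1.6137e-5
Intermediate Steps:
I = -229 (I = -124 - 105 = -229)
J = -3664/23 (J = (16/23)*(-229) = -3664/23 ≈ -159.30)
1/((J - 1*(-26383)) + s) = 1/((-3664/23 - 1*(-26383)) + 35746) = 1/((-3664/23 + 26383) + 35746) = 1/(603145/23 + 35746) = 1/(1425303/23) = 23/1425303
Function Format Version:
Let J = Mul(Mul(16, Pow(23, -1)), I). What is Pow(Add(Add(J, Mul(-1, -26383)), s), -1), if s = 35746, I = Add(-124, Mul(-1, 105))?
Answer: Rational(23, 1425303) ≈ 1.6137e-5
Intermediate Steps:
I = -229 (I = Add(-124, -105) = -229)
J = Rational(-3664, 23) (J = Mul(Mul(16, Pow(23, -1)), -229) = Mul(Mul(16, Rational(1, 23)), -229) = Mul(Rational(16, 23), -229) = Rational(-3664, 23) ≈ -159.30)
Pow(Add(Add(J, Mul(-1, -26383)), s), -1) = Pow(Add(Add(Rational(-3664, 23), Mul(-1, -26383)), 35746), -1) = Pow(Add(Add(Rational(-3664, 23), 26383), 35746), -1) = Pow(Add(Rational(603145, 23), 35746), -1) = Pow(Rational(1425303, 23), -1) = Rational(23, 1425303)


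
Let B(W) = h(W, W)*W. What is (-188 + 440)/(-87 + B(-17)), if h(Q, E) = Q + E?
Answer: 252/491 ≈ 0.51324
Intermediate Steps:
h(Q, E) = E + Q
B(W) = 2*W² (B(W) = (W + W)*W = (2*W)*W = 2*W²)
(-188 + 440)/(-87 + B(-17)) = (-188 + 440)/(-87 + 2*(-17)²) = 252/(-87 + 2*289) = 252/(-87 + 578) = 252/491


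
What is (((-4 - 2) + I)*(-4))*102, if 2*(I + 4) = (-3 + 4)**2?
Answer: 3876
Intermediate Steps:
I = -7/2 (I = -4 + (-3 + 4)**2/2 = -4 + (1/2)*1**2 = -4 + (1/2)*1 = -4 + 1/2 = -7/2 ≈ -3.5000)
(((-4 - 2) + I)*(-4))*102 = (((-4 - 2) - 7/2)*(-4))*102 = ((-6 - 7/2)*(-4))*102 = -19/2*(-4)*102 = 38*102 = 3876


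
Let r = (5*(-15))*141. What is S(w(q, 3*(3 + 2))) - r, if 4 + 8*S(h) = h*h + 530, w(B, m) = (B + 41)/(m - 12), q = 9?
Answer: 384317/36 ≈ 10675.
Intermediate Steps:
w(B, m) = (41 + B)/(-12 + m)
r = -10575 (r = -75*141 = -10575)
S(h) = 263/4 + h²/8 (S(h) = -½ + (h*h + 530)/8 = -½ + (h² + 530)/8 = -½ + (530 + h²)/8 = -½ + (265/4 + h²/8) = 263/4 + h²/8)
S(w(q, 3*(3 + 2))) - r = (263/4 + ((41 + 9)/(-12 + 3*(3 + 2)))²/8) - 1*(-10575) = (263/4 + (50/(-12 + 3*5))²/8) + 10575 = (263/4 + (50/(-12 + 15))²/8) + 10575 = (263/4 + (50/3)²/8) + 10575 = (263/4 + (⅛)*(2500/9)) + 10575 = (263/4 + 625/18) + 10575 = 3617/36 + 10575 = 384317/36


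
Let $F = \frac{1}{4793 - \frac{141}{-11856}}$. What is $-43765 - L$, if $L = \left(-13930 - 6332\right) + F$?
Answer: $- \frac{445193430401}{18941983} \approx -23503.0$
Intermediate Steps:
$F = \frac{3952}{18941983}$ ($F = \frac{1}{4793 - - \frac{47}{3952}} = \frac{1}{4793 + \frac{47}{3952}} = \frac{1}{\frac{18941983}{3952}} = \frac{3952}{18941983} \approx 0.00020864$)
$L = - \frac{383802455594}{18941983}$ ($L = \left(-13930 - 6332\right) + \frac{3952}{18941983} = -20262 + \frac{3952}{18941983} = - \frac{383802455594}{18941983} \approx -20262.0$)
$-43765 - L = -43765 - - \frac{383802455594}{18941983} = -43765 + \frac{383802455594}{18941983} = - \frac{445193430401}{18941983}$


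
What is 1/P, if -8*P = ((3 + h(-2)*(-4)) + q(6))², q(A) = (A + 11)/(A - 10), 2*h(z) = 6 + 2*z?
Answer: -128/441 ≈ -0.29025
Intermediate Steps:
h(z) = 3 + z (h(z) = (6 + 2*z)/2 = 3 + z)
q(A) = (11 + A)/(-10 + A)
P = -441/128 (P = -((3 + (3 - 2)*(-4)) + (11 + 6)/(-10 + 6))²/8 = -((3 + 1*(-4)) + 17/(-4))²/8 = -((3 - 4) - ¼*17)²/8 = -(-1 - 17/4)²/8 = -(-21/4)²/8 = -⅛*441/16 = -441/128 ≈ -3.4453)
1/P = 1/(-441/128) = -128/441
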